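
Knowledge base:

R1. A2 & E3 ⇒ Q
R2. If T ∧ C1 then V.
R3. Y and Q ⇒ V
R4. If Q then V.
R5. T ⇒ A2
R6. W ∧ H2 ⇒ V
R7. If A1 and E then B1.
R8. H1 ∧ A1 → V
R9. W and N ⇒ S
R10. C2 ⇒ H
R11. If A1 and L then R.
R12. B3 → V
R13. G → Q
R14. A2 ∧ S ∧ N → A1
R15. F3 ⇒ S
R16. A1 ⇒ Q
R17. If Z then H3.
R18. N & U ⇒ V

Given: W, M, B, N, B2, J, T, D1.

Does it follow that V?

Yes

A2  (by R5: T)
S  (by R9: W, N)
A1  (by R14: A2, S, N)
Q  (by R16: A1)
V  (by R4: Q)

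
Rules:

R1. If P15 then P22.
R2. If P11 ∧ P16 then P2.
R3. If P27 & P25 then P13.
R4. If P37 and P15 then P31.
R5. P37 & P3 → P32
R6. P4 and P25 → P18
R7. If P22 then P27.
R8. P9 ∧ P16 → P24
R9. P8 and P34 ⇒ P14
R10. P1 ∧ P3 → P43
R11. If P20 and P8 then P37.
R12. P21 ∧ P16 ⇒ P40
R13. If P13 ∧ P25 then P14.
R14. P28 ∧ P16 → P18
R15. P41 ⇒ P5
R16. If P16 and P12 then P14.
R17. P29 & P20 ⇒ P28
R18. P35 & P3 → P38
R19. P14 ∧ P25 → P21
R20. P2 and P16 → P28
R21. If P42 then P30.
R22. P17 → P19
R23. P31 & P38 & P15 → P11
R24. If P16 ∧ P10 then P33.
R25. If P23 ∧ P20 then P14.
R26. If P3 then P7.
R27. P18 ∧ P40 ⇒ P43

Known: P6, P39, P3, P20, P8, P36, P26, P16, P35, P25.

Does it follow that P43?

Forward chaining from the given facts derives: P37, P38, P7, P32.
Rules concluding P43: R10 needs P1; R27 needs P18 — none of these are established.

No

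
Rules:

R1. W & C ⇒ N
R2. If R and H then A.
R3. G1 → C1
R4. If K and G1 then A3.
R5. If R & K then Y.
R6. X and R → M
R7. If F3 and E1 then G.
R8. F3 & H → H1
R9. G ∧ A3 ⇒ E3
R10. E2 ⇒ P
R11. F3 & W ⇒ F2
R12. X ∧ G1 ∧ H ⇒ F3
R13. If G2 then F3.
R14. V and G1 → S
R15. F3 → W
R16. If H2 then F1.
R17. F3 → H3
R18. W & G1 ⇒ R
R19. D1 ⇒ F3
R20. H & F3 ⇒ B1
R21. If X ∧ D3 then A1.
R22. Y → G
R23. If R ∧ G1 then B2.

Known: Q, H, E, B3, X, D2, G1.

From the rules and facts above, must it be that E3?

Forward chaining from the given facts derives: C1, F3, W, H3, R, B1, B2, A, M, H1, F2.
The only rule concluding E3 is R9, which needs G; that is never established.

No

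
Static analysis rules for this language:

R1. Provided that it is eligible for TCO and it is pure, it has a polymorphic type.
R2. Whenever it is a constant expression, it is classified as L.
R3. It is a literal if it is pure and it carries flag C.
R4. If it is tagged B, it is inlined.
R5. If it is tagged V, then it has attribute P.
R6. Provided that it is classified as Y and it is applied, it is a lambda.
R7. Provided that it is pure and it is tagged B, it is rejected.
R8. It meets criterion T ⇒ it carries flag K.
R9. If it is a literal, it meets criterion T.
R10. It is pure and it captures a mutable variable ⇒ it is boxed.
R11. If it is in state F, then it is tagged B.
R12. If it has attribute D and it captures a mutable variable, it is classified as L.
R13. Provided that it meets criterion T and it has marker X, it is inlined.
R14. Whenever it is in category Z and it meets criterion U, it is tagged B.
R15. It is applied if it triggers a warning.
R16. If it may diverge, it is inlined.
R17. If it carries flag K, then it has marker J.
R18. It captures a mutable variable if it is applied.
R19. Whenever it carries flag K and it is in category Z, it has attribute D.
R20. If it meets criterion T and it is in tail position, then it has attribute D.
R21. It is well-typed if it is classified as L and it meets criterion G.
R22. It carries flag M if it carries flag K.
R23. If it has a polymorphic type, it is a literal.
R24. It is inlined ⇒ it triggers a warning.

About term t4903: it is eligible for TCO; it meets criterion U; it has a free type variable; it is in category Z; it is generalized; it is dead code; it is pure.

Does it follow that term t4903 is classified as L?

By R1 (it is eligible for TCO, it is pure): it has a polymorphic type.
By R14 (it is in category Z, it meets criterion U): it is tagged B.
By R23 (it has a polymorphic type): it is a literal.
By R4 (it is tagged B): it is inlined.
By R9 (it is a literal): it meets criterion T.
By R24 (it is inlined): it triggers a warning.
By R8 (it meets criterion T): it carries flag K.
By R15 (it triggers a warning): it is applied.
By R18 (it is applied): it captures a mutable variable.
By R19 (it carries flag K, it is in category Z): it has attribute D.
By R12 (it has attribute D, it captures a mutable variable): it is classified as L.

Yes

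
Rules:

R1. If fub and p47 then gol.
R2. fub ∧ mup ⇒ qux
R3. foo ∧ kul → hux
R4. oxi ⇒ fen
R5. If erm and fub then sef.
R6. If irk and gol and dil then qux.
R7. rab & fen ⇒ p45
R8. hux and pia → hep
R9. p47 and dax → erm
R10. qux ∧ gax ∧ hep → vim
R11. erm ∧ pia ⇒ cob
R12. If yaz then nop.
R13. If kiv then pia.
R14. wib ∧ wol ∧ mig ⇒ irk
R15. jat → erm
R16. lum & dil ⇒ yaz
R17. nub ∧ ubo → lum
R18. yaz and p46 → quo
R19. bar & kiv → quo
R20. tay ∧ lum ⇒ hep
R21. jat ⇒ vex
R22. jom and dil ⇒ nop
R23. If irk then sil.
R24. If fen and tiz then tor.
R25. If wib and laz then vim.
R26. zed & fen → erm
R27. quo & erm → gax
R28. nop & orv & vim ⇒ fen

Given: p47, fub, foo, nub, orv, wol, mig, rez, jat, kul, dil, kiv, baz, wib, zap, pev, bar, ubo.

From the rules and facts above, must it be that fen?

Yes

gol  (by R1: fub, p47)
hux  (by R3: foo, kul)
pia  (by R13: kiv)
irk  (by R14: wib, wol, mig)
erm  (by R15: jat)
lum  (by R17: nub, ubo)
quo  (by R19: bar, kiv)
gax  (by R27: quo, erm)
qux  (by R6: irk, gol, dil)
hep  (by R8: hux, pia)
vim  (by R10: qux, gax, hep)
yaz  (by R16: lum, dil)
nop  (by R12: yaz)
fen  (by R28: nop, orv, vim)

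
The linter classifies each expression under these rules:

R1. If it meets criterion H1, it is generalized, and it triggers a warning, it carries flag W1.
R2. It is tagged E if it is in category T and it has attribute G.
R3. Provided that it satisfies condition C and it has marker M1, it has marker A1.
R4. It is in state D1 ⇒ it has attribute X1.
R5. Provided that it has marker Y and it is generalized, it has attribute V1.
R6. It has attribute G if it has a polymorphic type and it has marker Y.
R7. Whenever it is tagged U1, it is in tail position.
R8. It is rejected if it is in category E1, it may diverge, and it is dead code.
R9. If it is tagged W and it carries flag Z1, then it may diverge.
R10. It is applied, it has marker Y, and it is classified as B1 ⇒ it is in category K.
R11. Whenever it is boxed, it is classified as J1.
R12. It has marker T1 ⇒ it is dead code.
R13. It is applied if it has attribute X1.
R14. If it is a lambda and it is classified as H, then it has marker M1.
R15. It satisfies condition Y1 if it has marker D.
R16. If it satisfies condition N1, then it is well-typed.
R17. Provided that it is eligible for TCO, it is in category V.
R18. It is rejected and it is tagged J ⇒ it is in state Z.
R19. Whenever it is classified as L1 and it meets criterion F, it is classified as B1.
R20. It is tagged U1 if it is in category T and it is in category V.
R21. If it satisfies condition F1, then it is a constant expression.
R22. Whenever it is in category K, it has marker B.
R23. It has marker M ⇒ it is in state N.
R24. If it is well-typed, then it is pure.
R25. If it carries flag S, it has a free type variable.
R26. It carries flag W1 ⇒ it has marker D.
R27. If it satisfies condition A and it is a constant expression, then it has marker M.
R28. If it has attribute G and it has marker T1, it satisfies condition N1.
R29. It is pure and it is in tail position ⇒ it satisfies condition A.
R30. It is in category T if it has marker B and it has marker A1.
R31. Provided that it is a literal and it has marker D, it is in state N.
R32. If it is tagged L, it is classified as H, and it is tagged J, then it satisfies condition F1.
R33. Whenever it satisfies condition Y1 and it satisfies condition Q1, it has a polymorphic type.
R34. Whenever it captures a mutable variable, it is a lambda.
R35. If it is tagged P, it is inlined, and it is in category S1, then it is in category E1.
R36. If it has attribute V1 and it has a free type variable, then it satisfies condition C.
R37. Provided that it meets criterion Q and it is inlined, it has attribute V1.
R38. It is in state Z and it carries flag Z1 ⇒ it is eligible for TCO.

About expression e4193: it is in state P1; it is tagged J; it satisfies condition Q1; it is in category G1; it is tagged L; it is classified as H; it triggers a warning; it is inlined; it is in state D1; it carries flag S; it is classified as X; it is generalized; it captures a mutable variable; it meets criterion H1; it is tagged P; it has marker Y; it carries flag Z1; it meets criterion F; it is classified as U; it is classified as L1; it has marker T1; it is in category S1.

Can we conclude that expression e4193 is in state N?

Forward chaining from the given facts derives: carries flag W1, has attribute X1, has attribute V1, is dead code, is applied, is classified as B1, has a free type variable, has marker D, satisfies condition F1, is a lambda, is in category E1, satisfies condition C, is in category K, has marker M1, satisfies condition Y1, is a constant expression, has marker B, has a polymorphic type, has marker A1, has attribute G, satisfies condition N1, is in category T, is tagged E, is well-typed, is pure.
Rules concluding "it is in state N": R23 needs "it has marker M"; R31 needs "it is a literal" — none of these are established.

No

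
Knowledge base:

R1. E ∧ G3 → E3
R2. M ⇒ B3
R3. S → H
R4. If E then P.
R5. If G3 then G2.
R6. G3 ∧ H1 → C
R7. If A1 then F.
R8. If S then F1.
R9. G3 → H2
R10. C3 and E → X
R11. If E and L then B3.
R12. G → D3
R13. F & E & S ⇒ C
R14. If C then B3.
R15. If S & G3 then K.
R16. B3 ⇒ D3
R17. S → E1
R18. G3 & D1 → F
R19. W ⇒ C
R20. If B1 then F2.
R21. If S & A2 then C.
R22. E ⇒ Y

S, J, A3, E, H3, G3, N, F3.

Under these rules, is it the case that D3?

Forward chaining from the given facts derives: E3, H, P, G2, F1, H2, K, E1, Y.
Rules concluding D3: R12 needs G; R16 needs B3 — none of these are established.

No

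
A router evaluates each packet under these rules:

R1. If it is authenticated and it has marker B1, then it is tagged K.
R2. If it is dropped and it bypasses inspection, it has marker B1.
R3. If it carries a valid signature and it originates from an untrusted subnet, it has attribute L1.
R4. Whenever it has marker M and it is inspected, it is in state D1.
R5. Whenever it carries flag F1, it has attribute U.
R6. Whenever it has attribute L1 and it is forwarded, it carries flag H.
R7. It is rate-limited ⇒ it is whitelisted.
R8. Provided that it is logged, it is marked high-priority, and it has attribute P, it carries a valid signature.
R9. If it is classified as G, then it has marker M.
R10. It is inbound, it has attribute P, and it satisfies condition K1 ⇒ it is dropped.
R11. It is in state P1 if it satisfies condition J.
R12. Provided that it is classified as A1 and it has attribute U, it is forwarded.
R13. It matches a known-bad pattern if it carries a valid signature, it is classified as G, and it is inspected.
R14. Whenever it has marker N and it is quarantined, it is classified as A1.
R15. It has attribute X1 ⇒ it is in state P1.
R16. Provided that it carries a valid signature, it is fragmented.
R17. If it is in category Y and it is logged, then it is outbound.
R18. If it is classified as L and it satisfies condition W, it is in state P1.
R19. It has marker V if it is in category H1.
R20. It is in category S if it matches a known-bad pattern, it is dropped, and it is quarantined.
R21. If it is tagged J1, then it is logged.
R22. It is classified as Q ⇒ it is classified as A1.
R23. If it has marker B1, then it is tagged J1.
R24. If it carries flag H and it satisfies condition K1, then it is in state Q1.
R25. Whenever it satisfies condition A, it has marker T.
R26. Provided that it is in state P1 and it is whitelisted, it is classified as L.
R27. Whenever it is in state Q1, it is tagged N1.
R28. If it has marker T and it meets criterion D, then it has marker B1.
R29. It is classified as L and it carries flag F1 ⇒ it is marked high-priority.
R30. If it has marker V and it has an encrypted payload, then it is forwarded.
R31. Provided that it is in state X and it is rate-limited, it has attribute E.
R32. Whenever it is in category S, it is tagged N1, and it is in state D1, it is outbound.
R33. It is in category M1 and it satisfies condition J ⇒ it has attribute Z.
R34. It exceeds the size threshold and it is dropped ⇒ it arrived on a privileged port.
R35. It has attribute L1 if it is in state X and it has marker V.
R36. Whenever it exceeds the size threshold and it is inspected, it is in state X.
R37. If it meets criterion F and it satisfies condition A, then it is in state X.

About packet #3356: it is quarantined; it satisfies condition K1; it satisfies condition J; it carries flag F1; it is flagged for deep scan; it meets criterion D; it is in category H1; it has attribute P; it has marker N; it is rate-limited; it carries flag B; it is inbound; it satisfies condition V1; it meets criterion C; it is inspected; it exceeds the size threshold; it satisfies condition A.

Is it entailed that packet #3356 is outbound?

No

Forward chaining from the given facts derives: has attribute U, is whitelisted, is dropped, is in state P1, is classified as A1, has marker V, has marker T, is classified as L, has marker B1, is marked high-priority, arrived on a privileged port, is in state X, is forwarded, is tagged J1, has attribute E, has attribute L1, carries flag H, is logged, is in state Q1, is tagged N1, carries a valid signature, is fragmented.
Rules concluding "it is outbound": R17 needs "it is in category Y"; R32 needs "it is in category S" — none of these are established.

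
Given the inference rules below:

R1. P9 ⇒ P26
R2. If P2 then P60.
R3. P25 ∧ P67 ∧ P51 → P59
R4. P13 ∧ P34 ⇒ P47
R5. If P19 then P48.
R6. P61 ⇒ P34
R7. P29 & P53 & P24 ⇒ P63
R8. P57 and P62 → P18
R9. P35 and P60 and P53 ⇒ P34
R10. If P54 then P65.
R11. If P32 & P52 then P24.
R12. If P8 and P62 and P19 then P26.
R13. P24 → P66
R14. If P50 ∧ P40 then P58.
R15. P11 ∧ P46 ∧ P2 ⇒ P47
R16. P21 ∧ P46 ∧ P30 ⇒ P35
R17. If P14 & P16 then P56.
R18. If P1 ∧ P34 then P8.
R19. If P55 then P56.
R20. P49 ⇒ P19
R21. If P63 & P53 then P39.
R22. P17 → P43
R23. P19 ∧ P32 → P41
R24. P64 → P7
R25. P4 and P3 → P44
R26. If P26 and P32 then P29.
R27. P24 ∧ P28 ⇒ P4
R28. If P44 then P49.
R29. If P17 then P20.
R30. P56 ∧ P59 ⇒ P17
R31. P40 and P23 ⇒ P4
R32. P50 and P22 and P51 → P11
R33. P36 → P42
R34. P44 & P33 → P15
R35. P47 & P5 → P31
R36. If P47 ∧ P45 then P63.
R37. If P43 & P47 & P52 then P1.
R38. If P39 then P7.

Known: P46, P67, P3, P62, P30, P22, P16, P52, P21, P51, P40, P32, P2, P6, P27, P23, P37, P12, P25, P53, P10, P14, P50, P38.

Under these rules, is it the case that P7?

Yes

P60  (by R2: P2)
P59  (by R3: P25, P67, P51)
P24  (by R11: P32, P52)
P35  (by R16: P21, P46, P30)
P56  (by R17: P14, P16)
P17  (by R30: P56, P59)
P4  (by R31: P40, P23)
P11  (by R32: P50, P22, P51)
P34  (by R9: P35, P60, P53)
P47  (by R15: P11, P46, P2)
P43  (by R22: P17)
P44  (by R25: P4, P3)
P49  (by R28: P44)
P1  (by R37: P43, P47, P52)
P8  (by R18: P1, P34)
P19  (by R20: P49)
P26  (by R12: P8, P62, P19)
P29  (by R26: P26, P32)
P63  (by R7: P29, P53, P24)
P39  (by R21: P63, P53)
P7  (by R38: P39)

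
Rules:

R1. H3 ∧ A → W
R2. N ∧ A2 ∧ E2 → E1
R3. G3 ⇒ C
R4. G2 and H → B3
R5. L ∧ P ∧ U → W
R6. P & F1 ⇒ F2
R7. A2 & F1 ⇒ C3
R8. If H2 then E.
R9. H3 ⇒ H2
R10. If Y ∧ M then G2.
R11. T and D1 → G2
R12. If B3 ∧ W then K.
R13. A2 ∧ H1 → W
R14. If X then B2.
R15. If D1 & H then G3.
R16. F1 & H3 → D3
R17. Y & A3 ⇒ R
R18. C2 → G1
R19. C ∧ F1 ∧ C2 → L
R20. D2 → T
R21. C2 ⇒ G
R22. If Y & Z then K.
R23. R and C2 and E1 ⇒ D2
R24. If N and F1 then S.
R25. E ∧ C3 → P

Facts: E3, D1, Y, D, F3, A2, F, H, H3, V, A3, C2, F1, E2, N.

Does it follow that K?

Forward chaining from the given facts derives: E1, C3, H2, G3, D3, R, G1, G, D2, S, C, E, L, T, P, F2, G2, B3.
Rules concluding K: R12 needs W; R22 needs Z — none of these are established.

No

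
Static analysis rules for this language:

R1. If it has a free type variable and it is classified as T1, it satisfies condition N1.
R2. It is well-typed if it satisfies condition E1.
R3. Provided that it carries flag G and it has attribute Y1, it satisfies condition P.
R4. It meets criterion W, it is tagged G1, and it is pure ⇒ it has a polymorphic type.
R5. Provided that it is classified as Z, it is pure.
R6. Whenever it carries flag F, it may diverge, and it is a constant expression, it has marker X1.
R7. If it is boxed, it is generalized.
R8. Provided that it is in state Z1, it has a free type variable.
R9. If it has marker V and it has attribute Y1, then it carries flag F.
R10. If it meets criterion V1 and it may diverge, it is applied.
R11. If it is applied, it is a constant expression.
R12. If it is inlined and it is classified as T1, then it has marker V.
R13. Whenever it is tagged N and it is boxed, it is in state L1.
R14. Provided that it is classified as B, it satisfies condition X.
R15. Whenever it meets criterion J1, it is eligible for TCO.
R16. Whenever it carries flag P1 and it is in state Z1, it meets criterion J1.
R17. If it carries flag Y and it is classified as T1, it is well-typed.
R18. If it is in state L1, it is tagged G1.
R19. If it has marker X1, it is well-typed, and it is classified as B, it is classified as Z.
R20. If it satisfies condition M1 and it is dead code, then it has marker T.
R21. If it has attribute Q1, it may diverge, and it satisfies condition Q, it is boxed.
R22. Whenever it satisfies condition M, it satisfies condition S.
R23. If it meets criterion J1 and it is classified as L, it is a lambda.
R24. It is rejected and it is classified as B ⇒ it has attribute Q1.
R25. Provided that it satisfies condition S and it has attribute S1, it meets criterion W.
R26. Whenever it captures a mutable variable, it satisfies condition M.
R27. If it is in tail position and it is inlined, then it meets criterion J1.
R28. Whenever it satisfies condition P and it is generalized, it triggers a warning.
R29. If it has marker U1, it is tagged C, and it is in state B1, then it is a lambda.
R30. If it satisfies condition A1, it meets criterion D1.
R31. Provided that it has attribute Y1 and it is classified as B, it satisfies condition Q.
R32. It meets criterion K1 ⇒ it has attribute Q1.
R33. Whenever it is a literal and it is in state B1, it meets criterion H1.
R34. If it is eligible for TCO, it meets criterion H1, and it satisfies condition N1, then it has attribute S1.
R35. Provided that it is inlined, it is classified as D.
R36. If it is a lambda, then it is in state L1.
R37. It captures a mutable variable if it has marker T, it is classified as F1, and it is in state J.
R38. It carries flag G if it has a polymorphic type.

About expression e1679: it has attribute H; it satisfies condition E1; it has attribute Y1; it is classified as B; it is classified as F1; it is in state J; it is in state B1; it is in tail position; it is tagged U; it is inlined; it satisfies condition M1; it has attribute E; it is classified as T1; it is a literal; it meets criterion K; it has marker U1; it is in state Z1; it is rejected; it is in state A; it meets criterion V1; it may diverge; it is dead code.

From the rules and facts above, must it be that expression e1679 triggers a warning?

Forward chaining from the given facts derives: is well-typed, has a free type variable, is applied, is a constant expression, has marker V, satisfies condition X, has marker T, has attribute Q1, meets criterion J1, satisfies condition Q, meets criterion H1, is classified as D, captures a mutable variable, satisfies condition N1, carries flag F, is eligible for TCO, is boxed, satisfies condition M, has attribute S1, has marker X1, is generalized, is classified as Z, satisfies condition S, meets criterion W, is pure.
The only rule concluding "it triggers a warning" is R28, which needs "it satisfies condition P"; that is never established.

No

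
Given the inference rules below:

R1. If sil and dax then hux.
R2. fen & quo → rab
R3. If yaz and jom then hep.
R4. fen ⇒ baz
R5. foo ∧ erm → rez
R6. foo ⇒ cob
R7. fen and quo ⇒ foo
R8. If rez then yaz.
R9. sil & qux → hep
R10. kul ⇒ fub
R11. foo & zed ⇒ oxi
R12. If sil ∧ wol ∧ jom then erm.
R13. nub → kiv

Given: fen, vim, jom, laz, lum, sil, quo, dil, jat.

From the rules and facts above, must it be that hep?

No

Forward chaining from the given facts derives: rab, baz, foo, cob.
Rules concluding hep: R3 needs yaz; R9 needs qux — none of these are established.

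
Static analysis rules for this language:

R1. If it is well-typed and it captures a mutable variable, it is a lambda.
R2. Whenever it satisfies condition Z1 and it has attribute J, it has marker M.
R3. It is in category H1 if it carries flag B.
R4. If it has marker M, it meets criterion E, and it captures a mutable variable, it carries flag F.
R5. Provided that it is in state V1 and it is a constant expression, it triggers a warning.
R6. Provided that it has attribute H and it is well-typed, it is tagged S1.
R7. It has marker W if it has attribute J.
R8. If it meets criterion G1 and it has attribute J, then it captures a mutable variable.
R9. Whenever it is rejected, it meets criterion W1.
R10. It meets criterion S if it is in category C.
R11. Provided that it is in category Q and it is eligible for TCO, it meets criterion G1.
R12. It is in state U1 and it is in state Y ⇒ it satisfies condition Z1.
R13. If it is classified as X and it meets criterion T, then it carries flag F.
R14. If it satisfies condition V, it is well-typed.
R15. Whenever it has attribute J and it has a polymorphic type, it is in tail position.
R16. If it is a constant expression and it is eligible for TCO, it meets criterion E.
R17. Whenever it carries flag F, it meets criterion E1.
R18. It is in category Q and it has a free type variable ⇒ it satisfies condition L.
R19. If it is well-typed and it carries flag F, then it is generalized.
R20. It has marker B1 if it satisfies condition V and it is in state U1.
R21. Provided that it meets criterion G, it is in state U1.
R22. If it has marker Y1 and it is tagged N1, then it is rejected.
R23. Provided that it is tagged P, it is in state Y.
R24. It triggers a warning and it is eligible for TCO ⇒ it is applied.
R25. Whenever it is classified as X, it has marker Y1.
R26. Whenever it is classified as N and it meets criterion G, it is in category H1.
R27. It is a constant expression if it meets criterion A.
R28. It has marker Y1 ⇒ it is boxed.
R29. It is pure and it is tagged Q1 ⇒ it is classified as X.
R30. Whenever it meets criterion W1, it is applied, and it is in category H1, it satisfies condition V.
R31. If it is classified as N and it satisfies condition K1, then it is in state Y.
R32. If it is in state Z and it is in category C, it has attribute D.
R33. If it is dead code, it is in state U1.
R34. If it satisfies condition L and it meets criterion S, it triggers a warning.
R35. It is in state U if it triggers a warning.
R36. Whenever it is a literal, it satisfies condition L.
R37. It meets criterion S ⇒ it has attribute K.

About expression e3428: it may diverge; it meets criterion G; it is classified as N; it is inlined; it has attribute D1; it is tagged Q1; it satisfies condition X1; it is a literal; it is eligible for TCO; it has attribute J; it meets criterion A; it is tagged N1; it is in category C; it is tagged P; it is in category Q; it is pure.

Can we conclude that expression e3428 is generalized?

Yes

By R10 (it is in category C): it meets criterion S.
By R11 (it is in category Q, it is eligible for TCO): it meets criterion G1.
By R21 (it meets criterion G): it is in state U1.
By R23 (it is tagged P): it is in state Y.
By R26 (it is classified as N, it meets criterion G): it is in category H1.
By R27 (it meets criterion A): it is a constant expression.
By R29 (it is pure, it is tagged Q1): it is classified as X.
By R36 (it is a literal): it satisfies condition L.
By R8 (it meets criterion G1, it has attribute J): it captures a mutable variable.
By R12 (it is in state U1, it is in state Y): it satisfies condition Z1.
By R16 (it is a constant expression, it is eligible for TCO): it meets criterion E.
By R25 (it is classified as X): it has marker Y1.
By R34 (it satisfies condition L, it meets criterion S): it triggers a warning.
By R2 (it satisfies condition Z1, it has attribute J): it has marker M.
By R4 (it has marker M, it meets criterion E, it captures a mutable variable): it carries flag F.
By R22 (it has marker Y1, it is tagged N1): it is rejected.
By R24 (it triggers a warning, it is eligible for TCO): it is applied.
By R9 (it is rejected): it meets criterion W1.
By R30 (it meets criterion W1, it is applied, it is in category H1): it satisfies condition V.
By R14 (it satisfies condition V): it is well-typed.
By R19 (it is well-typed, it carries flag F): it is generalized.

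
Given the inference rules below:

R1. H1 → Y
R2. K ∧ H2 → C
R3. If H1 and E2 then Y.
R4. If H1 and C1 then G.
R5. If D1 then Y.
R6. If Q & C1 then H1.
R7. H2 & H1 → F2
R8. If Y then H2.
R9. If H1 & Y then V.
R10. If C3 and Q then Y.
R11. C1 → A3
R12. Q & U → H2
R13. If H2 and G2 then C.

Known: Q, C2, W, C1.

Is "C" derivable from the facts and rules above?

Forward chaining from the given facts derives: H1, A3, Y, G, H2, V, F2.
Rules concluding C: R2 needs K; R13 needs G2 — none of these are established.

No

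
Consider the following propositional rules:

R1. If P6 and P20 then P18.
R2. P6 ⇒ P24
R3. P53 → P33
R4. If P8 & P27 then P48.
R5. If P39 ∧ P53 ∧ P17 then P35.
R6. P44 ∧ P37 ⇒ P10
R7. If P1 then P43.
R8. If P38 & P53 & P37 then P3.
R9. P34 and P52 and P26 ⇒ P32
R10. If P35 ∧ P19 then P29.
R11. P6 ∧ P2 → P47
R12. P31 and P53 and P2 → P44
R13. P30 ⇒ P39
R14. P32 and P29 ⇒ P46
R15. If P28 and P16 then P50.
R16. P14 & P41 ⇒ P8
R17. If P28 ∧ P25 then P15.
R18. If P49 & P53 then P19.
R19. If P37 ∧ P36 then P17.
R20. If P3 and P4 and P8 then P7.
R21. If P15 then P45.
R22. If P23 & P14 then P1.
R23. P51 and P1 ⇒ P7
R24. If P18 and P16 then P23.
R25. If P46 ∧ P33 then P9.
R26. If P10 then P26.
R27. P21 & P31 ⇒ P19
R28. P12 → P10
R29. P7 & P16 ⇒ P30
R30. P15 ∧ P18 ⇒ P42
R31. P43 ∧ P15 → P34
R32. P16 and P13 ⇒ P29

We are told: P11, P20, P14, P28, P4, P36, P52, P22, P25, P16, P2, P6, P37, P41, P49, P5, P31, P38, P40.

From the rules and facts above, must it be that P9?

Forward chaining from the given facts derives: P18, P24, P47, P50, P8, P15, P17, P45, P23, P42, P1, P43, P34.
The only rule concluding P9 is R25, which needs P46; that is never established.

No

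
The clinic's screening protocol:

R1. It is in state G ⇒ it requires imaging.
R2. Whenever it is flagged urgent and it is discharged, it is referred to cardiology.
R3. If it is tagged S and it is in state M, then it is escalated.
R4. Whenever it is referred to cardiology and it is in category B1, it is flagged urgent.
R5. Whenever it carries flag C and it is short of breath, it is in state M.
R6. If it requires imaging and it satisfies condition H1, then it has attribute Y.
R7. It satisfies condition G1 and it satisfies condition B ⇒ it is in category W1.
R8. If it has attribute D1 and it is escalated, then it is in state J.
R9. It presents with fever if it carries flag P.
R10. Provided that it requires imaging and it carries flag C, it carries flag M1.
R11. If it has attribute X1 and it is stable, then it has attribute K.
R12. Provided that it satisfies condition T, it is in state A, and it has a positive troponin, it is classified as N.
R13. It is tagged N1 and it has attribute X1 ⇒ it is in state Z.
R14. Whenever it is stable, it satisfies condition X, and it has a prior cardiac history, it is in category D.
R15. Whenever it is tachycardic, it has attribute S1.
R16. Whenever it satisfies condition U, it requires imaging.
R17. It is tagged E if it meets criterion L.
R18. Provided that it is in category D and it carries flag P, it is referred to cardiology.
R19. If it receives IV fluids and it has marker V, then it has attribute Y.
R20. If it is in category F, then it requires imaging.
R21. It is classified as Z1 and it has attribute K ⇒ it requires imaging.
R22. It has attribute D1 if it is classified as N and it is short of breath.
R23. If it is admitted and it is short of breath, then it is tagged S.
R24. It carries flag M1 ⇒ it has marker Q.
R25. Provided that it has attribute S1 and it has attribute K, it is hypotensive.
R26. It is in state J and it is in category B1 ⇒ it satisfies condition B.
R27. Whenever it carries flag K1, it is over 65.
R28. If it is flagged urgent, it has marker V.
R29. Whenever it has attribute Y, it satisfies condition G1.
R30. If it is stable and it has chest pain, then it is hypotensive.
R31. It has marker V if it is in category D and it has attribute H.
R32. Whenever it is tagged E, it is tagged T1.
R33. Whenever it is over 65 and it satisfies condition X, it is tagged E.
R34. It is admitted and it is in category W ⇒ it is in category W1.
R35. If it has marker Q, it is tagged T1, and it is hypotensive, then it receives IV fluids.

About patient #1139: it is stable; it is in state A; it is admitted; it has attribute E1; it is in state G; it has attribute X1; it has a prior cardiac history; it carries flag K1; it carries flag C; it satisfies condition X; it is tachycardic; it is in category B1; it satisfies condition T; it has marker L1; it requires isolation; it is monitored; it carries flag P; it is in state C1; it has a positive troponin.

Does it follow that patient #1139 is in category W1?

Forward chaining from the given facts derives: requires imaging, presents with fever, carries flag M1, has attribute K, is classified as N, is in category D, has attribute S1, is referred to cardiology, has marker Q, is hypotensive, is over 65, is tagged E, is flagged urgent, has marker V, is tagged T1, receives IV fluids, has attribute Y, satisfies condition G1.
Rules concluding "it is in category W1": R7 needs "it satisfies condition B"; R34 needs "it is in category W" — none of these are established.

No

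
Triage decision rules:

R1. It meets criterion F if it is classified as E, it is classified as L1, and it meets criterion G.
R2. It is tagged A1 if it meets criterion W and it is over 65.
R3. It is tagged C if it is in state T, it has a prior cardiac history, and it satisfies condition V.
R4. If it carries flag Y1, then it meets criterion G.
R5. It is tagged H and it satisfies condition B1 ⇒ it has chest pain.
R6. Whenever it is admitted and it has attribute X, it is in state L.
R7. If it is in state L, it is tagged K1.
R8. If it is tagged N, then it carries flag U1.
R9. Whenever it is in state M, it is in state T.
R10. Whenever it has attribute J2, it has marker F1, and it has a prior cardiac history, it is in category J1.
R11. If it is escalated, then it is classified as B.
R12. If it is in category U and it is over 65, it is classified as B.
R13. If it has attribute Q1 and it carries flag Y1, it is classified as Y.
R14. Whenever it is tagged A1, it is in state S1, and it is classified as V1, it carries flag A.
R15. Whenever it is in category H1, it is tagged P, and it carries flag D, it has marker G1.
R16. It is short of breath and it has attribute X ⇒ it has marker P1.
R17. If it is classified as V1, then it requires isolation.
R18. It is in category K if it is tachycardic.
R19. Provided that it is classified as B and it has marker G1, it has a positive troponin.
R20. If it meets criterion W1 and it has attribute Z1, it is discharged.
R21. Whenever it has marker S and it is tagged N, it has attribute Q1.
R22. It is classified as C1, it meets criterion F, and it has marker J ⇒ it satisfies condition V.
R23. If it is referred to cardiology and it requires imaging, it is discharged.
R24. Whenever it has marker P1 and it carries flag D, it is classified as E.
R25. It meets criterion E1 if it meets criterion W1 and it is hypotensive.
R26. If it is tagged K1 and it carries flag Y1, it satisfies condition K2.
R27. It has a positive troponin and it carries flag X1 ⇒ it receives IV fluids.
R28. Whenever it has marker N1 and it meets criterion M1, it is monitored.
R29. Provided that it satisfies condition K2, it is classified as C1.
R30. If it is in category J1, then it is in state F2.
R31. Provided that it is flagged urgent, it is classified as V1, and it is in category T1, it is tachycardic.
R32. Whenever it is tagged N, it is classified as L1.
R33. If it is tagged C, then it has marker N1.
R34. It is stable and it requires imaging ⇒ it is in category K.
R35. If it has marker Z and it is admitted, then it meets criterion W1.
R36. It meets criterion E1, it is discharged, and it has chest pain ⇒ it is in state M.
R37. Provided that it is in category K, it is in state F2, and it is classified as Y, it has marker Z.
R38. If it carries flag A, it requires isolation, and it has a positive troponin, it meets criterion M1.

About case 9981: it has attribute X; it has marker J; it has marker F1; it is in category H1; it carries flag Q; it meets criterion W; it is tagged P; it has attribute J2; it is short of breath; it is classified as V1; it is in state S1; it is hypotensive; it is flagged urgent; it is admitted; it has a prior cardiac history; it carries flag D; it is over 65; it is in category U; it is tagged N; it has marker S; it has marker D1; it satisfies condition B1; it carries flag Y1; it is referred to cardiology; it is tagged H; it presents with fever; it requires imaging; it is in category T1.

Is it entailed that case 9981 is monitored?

Yes

By R2 (it meets criterion W, it is over 65): it is tagged A1.
By R4 (it carries flag Y1): it meets criterion G.
By R5 (it is tagged H, it satisfies condition B1): it has chest pain.
By R6 (it is admitted, it has attribute X): it is in state L.
By R7 (it is in state L): it is tagged K1.
By R10 (it has attribute J2, it has marker F1, it has a prior cardiac history): it is in category J1.
By R12 (it is in category U, it is over 65): it is classified as B.
By R14 (it is tagged A1, it is in state S1, it is classified as V1): it carries flag A.
By R15 (it is in category H1, it is tagged P, it carries flag D): it has marker G1.
By R16 (it is short of breath, it has attribute X): it has marker P1.
By R17 (it is classified as V1): it requires isolation.
By R19 (it is classified as B, it has marker G1): it has a positive troponin.
By R21 (it has marker S, it is tagged N): it has attribute Q1.
By R23 (it is referred to cardiology, it requires imaging): it is discharged.
By R24 (it has marker P1, it carries flag D): it is classified as E.
By R26 (it is tagged K1, it carries flag Y1): it satisfies condition K2.
By R29 (it satisfies condition K2): it is classified as C1.
By R30 (it is in category J1): it is in state F2.
By R31 (it is flagged urgent, it is classified as V1, it is in category T1): it is tachycardic.
By R32 (it is tagged N): it is classified as L1.
By R38 (it carries flag A, it requires isolation, it has a positive troponin): it meets criterion M1.
By R1 (it is classified as E, it is classified as L1, it meets criterion G): it meets criterion F.
By R13 (it has attribute Q1, it carries flag Y1): it is classified as Y.
By R18 (it is tachycardic): it is in category K.
By R22 (it is classified as C1, it meets criterion F, it has marker J): it satisfies condition V.
By R37 (it is in category K, it is in state F2, it is classified as Y): it has marker Z.
By R35 (it has marker Z, it is admitted): it meets criterion W1.
By R25 (it meets criterion W1, it is hypotensive): it meets criterion E1.
By R36 (it meets criterion E1, it is discharged, it has chest pain): it is in state M.
By R9 (it is in state M): it is in state T.
By R3 (it is in state T, it has a prior cardiac history, it satisfies condition V): it is tagged C.
By R33 (it is tagged C): it has marker N1.
By R28 (it has marker N1, it meets criterion M1): it is monitored.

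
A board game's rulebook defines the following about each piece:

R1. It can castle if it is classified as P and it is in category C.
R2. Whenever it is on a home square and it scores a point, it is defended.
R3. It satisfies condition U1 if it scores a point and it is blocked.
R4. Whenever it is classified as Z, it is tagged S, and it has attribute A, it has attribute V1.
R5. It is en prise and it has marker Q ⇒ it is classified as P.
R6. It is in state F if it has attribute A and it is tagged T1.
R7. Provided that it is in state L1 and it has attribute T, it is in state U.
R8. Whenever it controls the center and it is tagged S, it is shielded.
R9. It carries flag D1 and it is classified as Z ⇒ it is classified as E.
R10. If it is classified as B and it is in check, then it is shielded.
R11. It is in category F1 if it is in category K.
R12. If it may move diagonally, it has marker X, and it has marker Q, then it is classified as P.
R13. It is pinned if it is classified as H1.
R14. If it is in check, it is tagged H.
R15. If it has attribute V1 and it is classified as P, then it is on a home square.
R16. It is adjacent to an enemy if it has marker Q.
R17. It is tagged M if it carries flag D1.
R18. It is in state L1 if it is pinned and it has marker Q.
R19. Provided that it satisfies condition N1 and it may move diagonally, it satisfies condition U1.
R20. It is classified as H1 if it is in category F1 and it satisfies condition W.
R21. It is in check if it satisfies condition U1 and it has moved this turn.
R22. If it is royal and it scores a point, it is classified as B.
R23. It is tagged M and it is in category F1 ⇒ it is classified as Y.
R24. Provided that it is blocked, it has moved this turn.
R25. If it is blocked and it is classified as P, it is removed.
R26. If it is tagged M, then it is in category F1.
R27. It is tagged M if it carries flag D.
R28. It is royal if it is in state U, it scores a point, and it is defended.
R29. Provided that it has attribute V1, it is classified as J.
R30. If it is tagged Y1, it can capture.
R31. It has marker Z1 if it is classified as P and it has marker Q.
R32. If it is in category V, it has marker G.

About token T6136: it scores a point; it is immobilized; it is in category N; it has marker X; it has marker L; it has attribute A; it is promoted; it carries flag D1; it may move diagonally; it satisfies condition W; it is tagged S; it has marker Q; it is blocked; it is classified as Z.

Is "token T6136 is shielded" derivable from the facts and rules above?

No

Forward chaining from the given facts derives: satisfies condition U1, has attribute V1, is classified as E, is classified as P, is on a home square, is adjacent to an enemy, is tagged M, has moved this turn, is removed, is in category F1, is classified as J, has marker Z1, is defended, is classified as H1, is in check, is classified as Y, is pinned, is tagged H, is in state L1.
Rules concluding "it is shielded": R8 needs "it controls the center"; R10 needs "it is classified as B" — none of these are established.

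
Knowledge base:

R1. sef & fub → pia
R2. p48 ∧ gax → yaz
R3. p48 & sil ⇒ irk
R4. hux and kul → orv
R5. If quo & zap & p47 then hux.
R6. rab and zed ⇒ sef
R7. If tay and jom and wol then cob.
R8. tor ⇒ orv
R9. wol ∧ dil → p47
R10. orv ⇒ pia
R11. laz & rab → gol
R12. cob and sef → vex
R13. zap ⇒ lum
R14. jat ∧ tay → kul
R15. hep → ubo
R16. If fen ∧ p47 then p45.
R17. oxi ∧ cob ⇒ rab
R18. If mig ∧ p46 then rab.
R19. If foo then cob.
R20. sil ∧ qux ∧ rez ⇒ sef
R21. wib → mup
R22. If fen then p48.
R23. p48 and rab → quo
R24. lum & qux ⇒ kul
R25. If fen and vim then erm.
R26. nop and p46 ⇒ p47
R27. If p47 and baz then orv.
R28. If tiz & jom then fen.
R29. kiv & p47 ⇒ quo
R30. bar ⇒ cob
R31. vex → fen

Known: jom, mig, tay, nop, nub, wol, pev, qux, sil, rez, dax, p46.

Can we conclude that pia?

Forward chaining from the given facts derives: cob, rab, sef, p47, vex, fen, p45, p48, quo, irk.
Rules concluding pia: R1 needs fub; R10 needs orv — none of these are established.

No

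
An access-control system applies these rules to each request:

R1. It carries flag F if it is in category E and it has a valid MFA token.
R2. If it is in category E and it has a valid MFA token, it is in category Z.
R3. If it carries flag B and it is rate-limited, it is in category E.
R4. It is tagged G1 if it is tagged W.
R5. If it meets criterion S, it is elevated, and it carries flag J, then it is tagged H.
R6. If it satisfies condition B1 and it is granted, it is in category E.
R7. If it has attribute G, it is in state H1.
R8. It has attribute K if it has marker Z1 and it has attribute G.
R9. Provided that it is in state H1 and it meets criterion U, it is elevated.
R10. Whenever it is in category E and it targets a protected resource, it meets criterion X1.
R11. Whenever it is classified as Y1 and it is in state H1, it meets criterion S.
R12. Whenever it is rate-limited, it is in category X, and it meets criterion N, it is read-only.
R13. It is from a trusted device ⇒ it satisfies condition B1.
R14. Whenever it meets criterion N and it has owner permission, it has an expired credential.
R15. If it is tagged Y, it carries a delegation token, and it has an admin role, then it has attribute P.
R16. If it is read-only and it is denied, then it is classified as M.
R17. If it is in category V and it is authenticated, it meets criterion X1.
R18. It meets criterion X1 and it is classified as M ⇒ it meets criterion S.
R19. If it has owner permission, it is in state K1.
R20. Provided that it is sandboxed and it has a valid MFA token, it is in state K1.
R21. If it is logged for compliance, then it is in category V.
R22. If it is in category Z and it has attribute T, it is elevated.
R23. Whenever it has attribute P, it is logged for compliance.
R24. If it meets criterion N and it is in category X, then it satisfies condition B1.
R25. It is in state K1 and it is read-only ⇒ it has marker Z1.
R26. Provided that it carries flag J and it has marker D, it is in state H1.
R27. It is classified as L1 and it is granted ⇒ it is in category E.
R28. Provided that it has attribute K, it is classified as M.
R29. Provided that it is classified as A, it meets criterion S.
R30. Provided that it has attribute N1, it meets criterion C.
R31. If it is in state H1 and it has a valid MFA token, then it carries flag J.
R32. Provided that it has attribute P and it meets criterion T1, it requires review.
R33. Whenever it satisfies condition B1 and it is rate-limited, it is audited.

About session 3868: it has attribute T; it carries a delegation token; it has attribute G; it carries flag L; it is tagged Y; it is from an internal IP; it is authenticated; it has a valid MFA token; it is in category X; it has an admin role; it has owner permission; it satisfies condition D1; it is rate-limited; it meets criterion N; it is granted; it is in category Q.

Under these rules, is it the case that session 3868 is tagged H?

Yes

By R7 (it has attribute G): it is in state H1.
By R12 (it is rate-limited, it is in category X, it meets criterion N): it is read-only.
By R15 (it is tagged Y, it carries a delegation token, it has an admin role): it has attribute P.
By R19 (it has owner permission): it is in state K1.
By R23 (it has attribute P): it is logged for compliance.
By R24 (it meets criterion N, it is in category X): it satisfies condition B1.
By R25 (it is in state K1, it is read-only): it has marker Z1.
By R31 (it is in state H1, it has a valid MFA token): it carries flag J.
By R6 (it satisfies condition B1, it is granted): it is in category E.
By R8 (it has marker Z1, it has attribute G): it has attribute K.
By R21 (it is logged for compliance): it is in category V.
By R28 (it has attribute K): it is classified as M.
By R2 (it is in category E, it has a valid MFA token): it is in category Z.
By R17 (it is in category V, it is authenticated): it meets criterion X1.
By R18 (it meets criterion X1, it is classified as M): it meets criterion S.
By R22 (it is in category Z, it has attribute T): it is elevated.
By R5 (it meets criterion S, it is elevated, it carries flag J): it is tagged H.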